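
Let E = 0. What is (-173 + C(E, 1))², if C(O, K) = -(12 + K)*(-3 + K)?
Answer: 21609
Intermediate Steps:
C(O, K) = -(-3 + K)*(12 + K)
(-173 + C(E, 1))² = (-173 + (36 - 1*1² - 9*1))² = (-173 + (36 - 1*1 - 9))² = (-173 + (36 - 1 - 9))² = (-173 + 26)² = (-147)² = 21609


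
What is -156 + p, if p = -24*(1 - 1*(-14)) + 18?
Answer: -498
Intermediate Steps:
p = -342 (p = -24*(1 + 14) + 18 = -24*15 + 18 = -360 + 18 = -342)
-156 + p = -156 - 342 = -498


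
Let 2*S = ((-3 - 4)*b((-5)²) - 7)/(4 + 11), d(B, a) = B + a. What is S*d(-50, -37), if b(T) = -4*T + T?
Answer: -7511/5 ≈ -1502.2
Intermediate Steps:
b(T) = -3*T
S = 259/15 (S = (((-3 - 4)*(-3*(-5)²) - 7)/(4 + 11))/2 = ((-(-21)*25 - 7)/15)/2 = ((-7*(-75) - 7)*(1/15))/2 = ((525 - 7)*(1/15))/2 = (518*(1/15))/2 = (½)*(518/15) = 259/15 ≈ 17.267)
S*d(-50, -37) = 259*(-50 - 37)/15 = (259/15)*(-87) = -7511/5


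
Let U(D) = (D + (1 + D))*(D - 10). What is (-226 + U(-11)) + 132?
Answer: 347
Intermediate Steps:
U(D) = (1 + 2*D)*(-10 + D)
(-226 + U(-11)) + 132 = (-226 + (-10 - 19*(-11) + 2*(-11)²)) + 132 = (-226 + (-10 + 209 + 2*121)) + 132 = (-226 + (-10 + 209 + 242)) + 132 = (-226 + 441) + 132 = 215 + 132 = 347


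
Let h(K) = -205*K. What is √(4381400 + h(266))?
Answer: √4326870 ≈ 2080.1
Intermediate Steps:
√(4381400 + h(266)) = √(4381400 - 205*266) = √(4381400 - 54530) = √4326870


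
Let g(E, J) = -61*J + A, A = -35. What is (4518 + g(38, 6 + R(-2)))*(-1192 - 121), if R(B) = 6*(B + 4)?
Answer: -4444505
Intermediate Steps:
R(B) = 24 + 6*B (R(B) = 6*(4 + B) = 24 + 6*B)
g(E, J) = -35 - 61*J (g(E, J) = -61*J - 35 = -35 - 61*J)
(4518 + g(38, 6 + R(-2)))*(-1192 - 121) = (4518 + (-35 - 61*(6 + (24 + 6*(-2)))))*(-1192 - 121) = (4518 + (-35 - 61*(6 + (24 - 12))))*(-1313) = (4518 + (-35 - 61*(6 + 12)))*(-1313) = (4518 + (-35 - 61*18))*(-1313) = (4518 + (-35 - 1098))*(-1313) = (4518 - 1133)*(-1313) = 3385*(-1313) = -4444505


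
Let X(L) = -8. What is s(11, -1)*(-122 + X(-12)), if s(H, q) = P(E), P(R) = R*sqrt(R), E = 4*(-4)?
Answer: 8320*I ≈ 8320.0*I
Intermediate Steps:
E = -16
P(R) = R**(3/2)
s(H, q) = -64*I (s(H, q) = (-16)**(3/2) = -64*I)
s(11, -1)*(-122 + X(-12)) = (-64*I)*(-122 - 8) = -64*I*(-130) = 8320*I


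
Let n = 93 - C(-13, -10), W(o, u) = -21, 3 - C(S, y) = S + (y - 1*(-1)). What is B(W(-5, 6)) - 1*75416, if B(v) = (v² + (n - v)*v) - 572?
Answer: -77416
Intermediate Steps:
C(S, y) = 2 - S - y (C(S, y) = 3 - (S + (y - 1*(-1))) = 3 - (S + (y + 1)) = 3 - (S + (1 + y)) = 3 - (1 + S + y) = 3 + (-1 - S - y) = 2 - S - y)
n = 68 (n = 93 - (2 - 1*(-13) - 1*(-10)) = 93 - (2 + 13 + 10) = 93 - 1*25 = 93 - 25 = 68)
B(v) = -572 + v² + v*(68 - v) (B(v) = (v² + (68 - v)*v) - 572 = (v² + v*(68 - v)) - 572 = -572 + v² + v*(68 - v))
B(W(-5, 6)) - 1*75416 = (-572 + 68*(-21)) - 1*75416 = (-572 - 1428) - 75416 = -2000 - 75416 = -77416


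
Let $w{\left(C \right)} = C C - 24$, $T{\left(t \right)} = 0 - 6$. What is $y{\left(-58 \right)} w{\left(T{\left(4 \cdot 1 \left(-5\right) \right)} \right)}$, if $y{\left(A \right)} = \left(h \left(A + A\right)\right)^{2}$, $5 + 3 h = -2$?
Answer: $\frac{2637376}{3} \approx 8.7913 \cdot 10^{5}$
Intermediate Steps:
$h = - \frac{7}{3}$ ($h = - \frac{5}{3} + \frac{1}{3} \left(-2\right) = - \frac{5}{3} - \frac{2}{3} = - \frac{7}{3} \approx -2.3333$)
$T{\left(t \right)} = -6$ ($T{\left(t \right)} = 0 - 6 = -6$)
$w{\left(C \right)} = -24 + C^{2}$ ($w{\left(C \right)} = C^{2} - 24 = -24 + C^{2}$)
$y{\left(A \right)} = \frac{196 A^{2}}{9}$ ($y{\left(A \right)} = \left(- \frac{7 \left(A + A\right)}{3}\right)^{2} = \left(- \frac{7 \cdot 2 A}{3}\right)^{2} = \left(- \frac{14 A}{3}\right)^{2} = \frac{196 A^{2}}{9}$)
$y{\left(-58 \right)} w{\left(T{\left(4 \cdot 1 \left(-5\right) \right)} \right)} = \frac{196 \left(-58\right)^{2}}{9} \left(-24 + \left(-6\right)^{2}\right) = \frac{196}{9} \cdot 3364 \left(-24 + 36\right) = \frac{659344}{9} \cdot 12 = \frac{2637376}{3}$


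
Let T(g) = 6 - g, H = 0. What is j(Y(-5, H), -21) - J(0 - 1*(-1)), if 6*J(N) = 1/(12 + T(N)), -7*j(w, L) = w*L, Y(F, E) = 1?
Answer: 305/102 ≈ 2.9902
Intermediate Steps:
j(w, L) = -L*w/7 (j(w, L) = -w*L/7 = -L*w/7)
J(N) = 1/(6*(18 - N)) (J(N) = 1/(6*(12 + (6 - N))) = 1/(6*(18 - N)))
j(Y(-5, H), -21) - J(0 - 1*(-1)) = -⅐*(-21)*1 - (-1)/(-108 + 6*(0 - 1*(-1))) = 3 - (-1)/(-108 + 6*(0 + 1)) = 3 - (-1)/(-108 + 6*1) = 3 - (-1)/(-108 + 6) = 3 - (-1)/(-102) = 3 - (-1)*(-1)/102 = 3 - 1*1/102 = 3 - 1/102 = 305/102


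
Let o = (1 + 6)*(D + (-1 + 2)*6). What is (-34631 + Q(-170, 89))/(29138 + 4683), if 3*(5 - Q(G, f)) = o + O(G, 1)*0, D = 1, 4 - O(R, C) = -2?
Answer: -103927/101463 ≈ -1.0243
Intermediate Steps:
O(R, C) = 6 (O(R, C) = 4 - 1*(-2) = 4 + 2 = 6)
o = 49 (o = (1 + 6)*(1 + (-1 + 2)*6) = 7*(1 + 1*6) = 7*(1 + 6) = 7*7 = 49)
Q(G, f) = -34/3 (Q(G, f) = 5 - (49 + 6*0)/3 = 5 - (49 + 0)/3 = 5 - 1/3*49 = 5 - 49/3 = -34/3)
(-34631 + Q(-170, 89))/(29138 + 4683) = (-34631 - 34/3)/(29138 + 4683) = -103927/3/33821 = -103927/3*1/33821 = -103927/101463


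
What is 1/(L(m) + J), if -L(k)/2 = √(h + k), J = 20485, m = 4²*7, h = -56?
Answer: 20485/419635001 + 4*√14/419635001 ≈ 4.8852e-5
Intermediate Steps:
m = 112 (m = 16*7 = 112)
L(k) = -2*√(-56 + k)
1/(L(m) + J) = 1/(-2*√(-56 + 112) + 20485) = 1/(-4*√14 + 20485) = 1/(20485 - 4*√14)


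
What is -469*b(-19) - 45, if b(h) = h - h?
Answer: -45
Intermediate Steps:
b(h) = 0
-469*b(-19) - 45 = -469*0 - 45 = 0 - 45 = -45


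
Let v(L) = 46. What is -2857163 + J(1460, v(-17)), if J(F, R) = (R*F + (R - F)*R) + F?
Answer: -2853587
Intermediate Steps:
J(F, R) = F + F*R + R*(R - F) (J(F, R) = (F*R + R*(R - F)) + F = F + F*R + R*(R - F))
-2857163 + J(1460, v(-17)) = -2857163 + (1460 + 46²) = -2857163 + (1460 + 2116) = -2857163 + 3576 = -2853587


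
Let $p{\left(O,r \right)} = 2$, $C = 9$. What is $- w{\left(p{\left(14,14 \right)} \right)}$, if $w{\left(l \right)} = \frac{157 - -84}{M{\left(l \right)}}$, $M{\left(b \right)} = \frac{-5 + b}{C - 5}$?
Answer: $\frac{964}{3} \approx 321.33$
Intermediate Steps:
$M{\left(b \right)} = - \frac{5}{4} + \frac{b}{4}$ ($M{\left(b \right)} = \frac{-5 + b}{9 - 5} = \frac{-5 + b}{4} = \left(-5 + b\right) \frac{1}{4} = - \frac{5}{4} + \frac{b}{4}$)
$w{\left(l \right)} = \frac{241}{- \frac{5}{4} + \frac{l}{4}}$ ($w{\left(l \right)} = \frac{157 - -84}{- \frac{5}{4} + \frac{l}{4}} = \frac{157 + 84}{- \frac{5}{4} + \frac{l}{4}} = \frac{241}{- \frac{5}{4} + \frac{l}{4}}$)
$- w{\left(p{\left(14,14 \right)} \right)} = - \frac{964}{-5 + 2} = - \frac{964}{-3} = - \frac{964 \left(-1\right)}{3} = \left(-1\right) \left(- \frac{964}{3}\right) = \frac{964}{3}$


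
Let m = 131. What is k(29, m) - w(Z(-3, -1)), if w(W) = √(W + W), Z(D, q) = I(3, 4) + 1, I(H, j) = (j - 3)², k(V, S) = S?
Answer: 129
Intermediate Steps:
I(H, j) = (-3 + j)²
Z(D, q) = 2 (Z(D, q) = (-3 + 4)² + 1 = 1² + 1 = 1 + 1 = 2)
w(W) = √2*√W (w(W) = √(2*W) = √2*√W)
k(29, m) - w(Z(-3, -1)) = 131 - √2*√2 = 131 - 1*2 = 131 - 2 = 129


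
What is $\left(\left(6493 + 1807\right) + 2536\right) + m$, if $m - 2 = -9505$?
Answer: $1333$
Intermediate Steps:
$m = -9503$ ($m = 2 - 9505 = -9503$)
$\left(\left(6493 + 1807\right) + 2536\right) + m = \left(\left(6493 + 1807\right) + 2536\right) - 9503 = \left(8300 + 2536\right) - 9503 = 10836 - 9503 = 1333$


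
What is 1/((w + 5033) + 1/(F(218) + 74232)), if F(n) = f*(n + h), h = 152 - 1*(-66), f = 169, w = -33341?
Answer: -147916/4187206127 ≈ -3.5326e-5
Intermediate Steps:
h = 218 (h = 152 + 66 = 218)
F(n) = 36842 + 169*n (F(n) = 169*(n + 218) = 169*(218 + n) = 36842 + 169*n)
1/((w + 5033) + 1/(F(218) + 74232)) = 1/((-33341 + 5033) + 1/((36842 + 169*218) + 74232)) = 1/(-28308 + 1/((36842 + 36842) + 74232)) = 1/(-28308 + 1/(73684 + 74232)) = 1/(-28308 + 1/147916) = 1/(-4187206127/147916) = -147916/4187206127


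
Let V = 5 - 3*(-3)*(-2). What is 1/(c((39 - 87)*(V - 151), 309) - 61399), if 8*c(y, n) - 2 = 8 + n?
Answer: -8/490873 ≈ -1.6298e-5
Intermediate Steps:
V = -13 (V = 5 + 9*(-2) = 5 - 18 = -13)
c(y, n) = 5/4 + n/8 (c(y, n) = ¼ + (8 + n)/8 = ¼ + (1 + n/8) = 5/4 + n/8)
1/(c((39 - 87)*(V - 151), 309) - 61399) = 1/((5/4 + (⅛)*309) - 61399) = 1/((5/4 + 309/8) - 61399) = 1/(319/8 - 61399) = 1/(-490873/8) = -8/490873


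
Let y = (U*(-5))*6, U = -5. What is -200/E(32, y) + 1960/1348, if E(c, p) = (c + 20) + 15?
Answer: -34570/22579 ≈ -1.5311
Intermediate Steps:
y = 150 (y = -5*(-5)*6 = 25*6 = 150)
E(c, p) = 35 + c (E(c, p) = (20 + c) + 15 = 35 + c)
-200/E(32, y) + 1960/1348 = -200/(35 + 32) + 1960/1348 = -200/67 + 1960*(1/1348) = -200*1/67 + 490/337 = -200/67 + 490/337 = -34570/22579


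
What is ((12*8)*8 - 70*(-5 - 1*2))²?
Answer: 1582564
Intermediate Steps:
((12*8)*8 - 70*(-5 - 1*2))² = (96*8 - 70*(-5 - 2))² = (768 - 70*(-7))² = (768 + 490)² = 1258² = 1582564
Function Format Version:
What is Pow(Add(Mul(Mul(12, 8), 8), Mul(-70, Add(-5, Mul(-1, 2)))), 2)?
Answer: 1582564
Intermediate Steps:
Pow(Add(Mul(Mul(12, 8), 8), Mul(-70, Add(-5, Mul(-1, 2)))), 2) = Pow(Add(Mul(96, 8), Mul(-70, Add(-5, -2))), 2) = Pow(Add(768, Mul(-70, -7)), 2) = Pow(Add(768, 490), 2) = Pow(1258, 2) = 1582564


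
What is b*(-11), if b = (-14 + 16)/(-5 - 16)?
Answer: 22/21 ≈ 1.0476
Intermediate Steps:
b = -2/21 (b = 2/(-21) = 2*(-1/21) = -2/21 ≈ -0.095238)
b*(-11) = -2/21*(-11) = 22/21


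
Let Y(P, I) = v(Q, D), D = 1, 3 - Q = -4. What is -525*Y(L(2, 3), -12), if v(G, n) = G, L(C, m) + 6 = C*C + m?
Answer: -3675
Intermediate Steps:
Q = 7 (Q = 3 - 1*(-4) = 3 + 4 = 7)
L(C, m) = -6 + m + C² (L(C, m) = -6 + (C*C + m) = -6 + (C² + m) = -6 + (m + C²) = -6 + m + C²)
Y(P, I) = 7
-525*Y(L(2, 3), -12) = -525*7 = -3675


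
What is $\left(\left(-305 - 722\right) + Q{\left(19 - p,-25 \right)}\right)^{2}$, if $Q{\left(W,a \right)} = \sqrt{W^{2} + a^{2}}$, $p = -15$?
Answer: $\left(1027 - \sqrt{1781}\right)^{2} \approx 9.6983 \cdot 10^{5}$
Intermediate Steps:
$\left(\left(-305 - 722\right) + Q{\left(19 - p,-25 \right)}\right)^{2} = \left(\left(-305 - 722\right) + \sqrt{\left(19 - -15\right)^{2} + \left(-25\right)^{2}}\right)^{2} = \left(-1027 + \sqrt{\left(19 + 15\right)^{2} + 625}\right)^{2} = \left(-1027 + \sqrt{34^{2} + 625}\right)^{2} = \left(-1027 + \sqrt{1156 + 625}\right)^{2} = \left(-1027 + \sqrt{1781}\right)^{2}$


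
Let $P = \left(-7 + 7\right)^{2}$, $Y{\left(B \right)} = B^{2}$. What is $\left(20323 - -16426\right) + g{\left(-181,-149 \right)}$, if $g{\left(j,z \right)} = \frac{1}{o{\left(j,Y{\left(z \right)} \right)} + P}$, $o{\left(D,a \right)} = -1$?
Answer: $36748$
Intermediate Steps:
$P = 0$ ($P = 0^{2} = 0$)
$g{\left(j,z \right)} = -1$ ($g{\left(j,z \right)} = \frac{1}{-1 + 0} = \frac{1}{-1} = -1$)
$\left(20323 - -16426\right) + g{\left(-181,-149 \right)} = \left(20323 - -16426\right) - 1 = \left(20323 + 16426\right) - 1 = 36749 - 1 = 36748$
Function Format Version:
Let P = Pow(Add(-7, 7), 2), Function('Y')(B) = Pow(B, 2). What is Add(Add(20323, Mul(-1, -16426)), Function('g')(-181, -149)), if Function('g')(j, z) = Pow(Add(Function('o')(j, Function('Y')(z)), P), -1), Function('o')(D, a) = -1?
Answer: 36748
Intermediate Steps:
P = 0 (P = Pow(0, 2) = 0)
Function('g')(j, z) = -1 (Function('g')(j, z) = Pow(Add(-1, 0), -1) = Pow(-1, -1) = -1)
Add(Add(20323, Mul(-1, -16426)), Function('g')(-181, -149)) = Add(Add(20323, Mul(-1, -16426)), -1) = Add(Add(20323, 16426), -1) = Add(36749, -1) = 36748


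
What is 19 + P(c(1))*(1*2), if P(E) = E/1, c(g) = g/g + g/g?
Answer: 23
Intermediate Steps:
c(g) = 2 (c(g) = 1 + 1 = 2)
P(E) = E (P(E) = E*1 = E)
19 + P(c(1))*(1*2) = 19 + 2*(1*2) = 19 + 2*2 = 19 + 4 = 23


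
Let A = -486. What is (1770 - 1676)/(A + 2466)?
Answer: 47/990 ≈ 0.047475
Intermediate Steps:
(1770 - 1676)/(A + 2466) = (1770 - 1676)/(-486 + 2466) = 94/1980 = 94*(1/1980) = 47/990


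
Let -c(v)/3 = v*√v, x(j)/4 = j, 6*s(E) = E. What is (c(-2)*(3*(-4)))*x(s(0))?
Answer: 0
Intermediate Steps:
s(E) = E/6
x(j) = 4*j
c(v) = -3*v^(3/2) (c(v) = -3*v*√v = -3*v^(3/2))
(c(-2)*(3*(-4)))*x(s(0)) = ((-(-6)*I*√2)*(3*(-4)))*(4*((⅙)*0)) = (-(-6)*I*√2*(-12))*(4*0) = ((6*I*√2)*(-12))*0 = -72*I*√2*0 = 0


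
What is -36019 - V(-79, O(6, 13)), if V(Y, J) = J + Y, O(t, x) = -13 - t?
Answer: -35921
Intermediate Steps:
-36019 - V(-79, O(6, 13)) = -36019 - ((-13 - 1*6) - 79) = -36019 - ((-13 - 6) - 79) = -36019 - (-19 - 79) = -36019 - 1*(-98) = -36019 + 98 = -35921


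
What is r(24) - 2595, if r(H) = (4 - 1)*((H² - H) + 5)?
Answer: -924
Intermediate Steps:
r(H) = 15 - 3*H + 3*H² (r(H) = 3*(5 + H² - H) = 15 - 3*H + 3*H²)
r(24) - 2595 = (15 - 3*24 + 3*24²) - 2595 = (15 - 72 + 3*576) - 2595 = (15 - 72 + 1728) - 2595 = 1671 - 2595 = -924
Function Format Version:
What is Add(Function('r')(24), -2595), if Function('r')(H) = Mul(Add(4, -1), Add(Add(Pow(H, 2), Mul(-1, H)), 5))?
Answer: -924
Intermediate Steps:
Function('r')(H) = Add(15, Mul(-3, H), Mul(3, Pow(H, 2))) (Function('r')(H) = Mul(3, Add(5, Pow(H, 2), Mul(-1, H))) = Add(15, Mul(-3, H), Mul(3, Pow(H, 2))))
Add(Function('r')(24), -2595) = Add(Add(15, Mul(-3, 24), Mul(3, Pow(24, 2))), -2595) = Add(Add(15, -72, Mul(3, 576)), -2595) = Add(Add(15, -72, 1728), -2595) = Add(1671, -2595) = -924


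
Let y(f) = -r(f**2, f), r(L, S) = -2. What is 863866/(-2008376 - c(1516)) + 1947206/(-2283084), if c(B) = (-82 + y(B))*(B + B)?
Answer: -676335769105/503938282068 ≈ -1.3421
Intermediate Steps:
y(f) = 2 (y(f) = -1*(-2) = 2)
c(B) = -160*B (c(B) = (-82 + 2)*(B + B) = -160*B)
863866/(-2008376 - c(1516)) + 1947206/(-2283084) = 863866/(-2008376 - (-160)*1516) + 1947206/(-2283084) = 863866/(-2008376 - 1*(-242560)) + 1947206*(-1/2283084) = 863866/(-2008376 + 242560) - 973603/1141542 = 863866/(-1765816) - 973603/1141542 = 863866*(-1/1765816) - 973603/1141542 = -431933/882908 - 973603/1141542 = -676335769105/503938282068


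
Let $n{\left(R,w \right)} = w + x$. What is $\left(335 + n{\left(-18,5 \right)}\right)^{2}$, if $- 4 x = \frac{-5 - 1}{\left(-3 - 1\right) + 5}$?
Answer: $\frac{466489}{4} \approx 1.1662 \cdot 10^{5}$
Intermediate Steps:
$x = \frac{3}{2}$ ($x = - \frac{\left(-5 - 1\right) \frac{1}{\left(-3 - 1\right) + 5}}{4} = - \frac{\left(-6\right) \frac{1}{-4 + 5}}{4} = - \frac{\left(-6\right) 1^{-1}}{4} = - \frac{\left(-6\right) 1}{4} = \left(- \frac{1}{4}\right) \left(-6\right) = \frac{3}{2} \approx 1.5$)
$n{\left(R,w \right)} = \frac{3}{2} + w$ ($n{\left(R,w \right)} = w + \frac{3}{2} = \frac{3}{2} + w$)
$\left(335 + n{\left(-18,5 \right)}\right)^{2} = \left(335 + \left(\frac{3}{2} + 5\right)\right)^{2} = \left(335 + \frac{13}{2}\right)^{2} = \left(\frac{683}{2}\right)^{2} = \frac{466489}{4}$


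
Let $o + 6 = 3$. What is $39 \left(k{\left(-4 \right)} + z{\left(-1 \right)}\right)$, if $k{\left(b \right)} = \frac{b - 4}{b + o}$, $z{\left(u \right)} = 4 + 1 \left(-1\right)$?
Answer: $\frac{1131}{7} \approx 161.57$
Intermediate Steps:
$z{\left(u \right)} = 3$ ($z{\left(u \right)} = 4 - 1 = 3$)
$o = -3$ ($o = -6 + 3 = -3$)
$k{\left(b \right)} = \frac{-4 + b}{-3 + b}$ ($k{\left(b \right)} = \frac{b - 4}{b - 3} = \frac{-4 + b}{-3 + b}$)
$39 \left(k{\left(-4 \right)} + z{\left(-1 \right)}\right) = 39 \left(\frac{-4 - 4}{-3 - 4} + 3\right) = 39 \left(\frac{1}{-7} \left(-8\right) + 3\right) = 39 \left(\left(- \frac{1}{7}\right) \left(-8\right) + 3\right) = 39 \left(\frac{8}{7} + 3\right) = 39 \cdot \frac{29}{7} = \frac{1131}{7}$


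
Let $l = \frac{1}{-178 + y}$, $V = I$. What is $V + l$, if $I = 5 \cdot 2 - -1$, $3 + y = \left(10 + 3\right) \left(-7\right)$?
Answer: $\frac{2991}{272} \approx 10.996$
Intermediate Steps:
$y = -94$ ($y = -3 + \left(10 + 3\right) \left(-7\right) = -3 + 13 \left(-7\right) = -3 - 91 = -94$)
$I = 11$ ($I = 10 + \left(-2 + 3\right) = 10 + 1 = 11$)
$V = 11$
$l = - \frac{1}{272}$ ($l = \frac{1}{-178 - 94} = \frac{1}{-272} = - \frac{1}{272} \approx -0.0036765$)
$V + l = 11 - \frac{1}{272} = \frac{2991}{272}$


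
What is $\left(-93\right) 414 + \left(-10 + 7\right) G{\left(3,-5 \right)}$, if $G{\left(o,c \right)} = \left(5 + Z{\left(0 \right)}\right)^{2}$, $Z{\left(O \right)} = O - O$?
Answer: $-38577$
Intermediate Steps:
$Z{\left(O \right)} = 0$
$G{\left(o,c \right)} = 25$ ($G{\left(o,c \right)} = \left(5 + 0\right)^{2} = 5^{2} = 25$)
$\left(-93\right) 414 + \left(-10 + 7\right) G{\left(3,-5 \right)} = \left(-93\right) 414 + \left(-10 + 7\right) 25 = -38502 - 75 = -38577$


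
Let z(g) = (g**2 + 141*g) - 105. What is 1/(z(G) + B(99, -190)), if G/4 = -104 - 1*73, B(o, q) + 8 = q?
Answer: 1/401133 ≈ 2.4929e-6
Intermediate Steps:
B(o, q) = -8 + q
G = -708 (G = 4*(-104 - 1*73) = 4*(-104 - 73) = 4*(-177) = -708)
z(g) = -105 + g**2 + 141*g
1/(z(G) + B(99, -190)) = 1/((-105 + (-708)**2 + 141*(-708)) + (-8 - 190)) = 1/((-105 + 501264 - 99828) - 198) = 1/(401331 - 198) = 1/401133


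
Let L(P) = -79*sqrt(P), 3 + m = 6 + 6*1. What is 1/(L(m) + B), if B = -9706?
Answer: -1/9943 ≈ -0.00010057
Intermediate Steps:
m = 9 (m = -3 + (6 + 6*1) = -3 + (6 + 6) = -3 + 12 = 9)
1/(L(m) + B) = 1/(-79*sqrt(9) - 9706) = 1/(-79*3 - 9706) = 1/(-237 - 9706) = 1/(-9943) = -1/9943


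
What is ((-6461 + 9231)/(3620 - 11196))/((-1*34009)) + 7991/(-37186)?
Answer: -514698899281/2395263528556 ≈ -0.21488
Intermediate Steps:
((-6461 + 9231)/(3620 - 11196))/((-1*34009)) + 7991/(-37186) = (2770/(-7576))/(-34009) + 7991*(-1/37186) = (2770*(-1/7576))*(-1/34009) - 7991/37186 = -1385/3788*(-1/34009) - 7991/37186 = 1385/128826092 - 7991/37186 = -514698899281/2395263528556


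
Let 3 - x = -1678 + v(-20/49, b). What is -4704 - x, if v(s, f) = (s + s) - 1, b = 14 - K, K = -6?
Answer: -312954/49 ≈ -6386.8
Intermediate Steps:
b = 20 (b = 14 - 1*(-6) = 14 + 6 = 20)
v(s, f) = -1 + 2*s (v(s, f) = 2*s - 1 = -1 + 2*s)
x = 82458/49 (x = 3 - (-1678 + (-1 + 2*(-20/49))) = 3 - (-1678 + (-1 - 40/49)) = 3 - (-1678 - 89/49) = 3 - 1*(-82311/49) = 3 + 82311/49 = 82458/49 ≈ 1682.8)
-4704 - x = -4704 - 1*82458/49 = -4704 - 82458/49 = -312954/49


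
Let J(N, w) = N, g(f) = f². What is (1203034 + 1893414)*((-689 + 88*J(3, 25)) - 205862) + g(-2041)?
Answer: -638752802895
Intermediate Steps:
(1203034 + 1893414)*((-689 + 88*J(3, 25)) - 205862) + g(-2041) = (1203034 + 1893414)*((-689 + 88*3) - 205862) + (-2041)² = 3096448*((-689 + 264) - 205862) + 4165681 = 3096448*(-425 - 205862) + 4165681 = 3096448*(-206287) + 4165681 = -638756968576 + 4165681 = -638752802895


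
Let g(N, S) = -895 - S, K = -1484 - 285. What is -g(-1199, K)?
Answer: -874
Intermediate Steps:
K = -1769
-g(-1199, K) = -(-895 - 1*(-1769)) = -(-895 + 1769) = -1*874 = -874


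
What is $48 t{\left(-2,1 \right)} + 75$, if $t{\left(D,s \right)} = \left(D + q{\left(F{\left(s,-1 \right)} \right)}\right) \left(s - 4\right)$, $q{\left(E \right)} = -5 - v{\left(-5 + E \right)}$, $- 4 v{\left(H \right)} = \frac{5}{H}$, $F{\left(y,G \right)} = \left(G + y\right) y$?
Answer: $1119$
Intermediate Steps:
$F{\left(y,G \right)} = y \left(G + y\right)$
$v{\left(H \right)} = - \frac{5}{4 H}$ ($v{\left(H \right)} = - \frac{5 \frac{1}{H}}{4} = - \frac{5}{4 H}$)
$q{\left(E \right)} = -5 + \frac{5}{4 \left(-5 + E\right)}$ ($q{\left(E \right)} = -5 - - \frac{5}{4 \left(-5 + E\right)} = -5 + \frac{5}{4 \left(-5 + E\right)}$)
$t{\left(D,s \right)} = \left(-4 + s\right) \left(D + \frac{5 \left(21 - 4 s \left(-1 + s\right)\right)}{4 \left(-5 + s \left(-1 + s\right)\right)}\right)$ ($t{\left(D,s \right)} = \left(D + \frac{5 \left(21 - 4 s \left(-1 + s\right)\right)}{4 \left(-5 + s \left(-1 + s\right)\right)}\right) \left(s - 4\right) = \left(D + \frac{5 \left(21 - 4 s \left(-1 + s\right)\right)}{4 \left(-5 + s \left(-1 + s\right)\right)}\right) \left(-4 + s\right) = \left(-4 + s\right) \left(D + \frac{5 \left(21 - 4 s \left(-1 + s\right)\right)}{4 \left(-5 + s \left(-1 + s\right)\right)}\right)$)
$48 t{\left(-2,1 \right)} + 75 = 48 \frac{-105 - 5 \cdot 1^{3} + 20 \left(-2\right) + 25 \cdot 1^{2} + \frac{25}{4} \cdot 1 - 2 \cdot 1^{3} - \left(-2\right) 1 - - 10 \cdot 1^{2}}{-5 + 1^{2} - 1} + 75 = 48 \frac{-105 - 5 - 40 + 25 \cdot 1 + \frac{25}{4} - 2 + 2 - \left(-10\right) 1}{-5 + 1 - 1} + 75 = 48 \frac{-105 - 5 - 40 + 25 + \frac{25}{4} - 2 + 2 + 10}{-5} + 75 = 48 \left(\left(- \frac{1}{5}\right) \left(- \frac{435}{4}\right)\right) + 75 = 48 \cdot \frac{87}{4} + 75 = 1044 + 75 = 1119$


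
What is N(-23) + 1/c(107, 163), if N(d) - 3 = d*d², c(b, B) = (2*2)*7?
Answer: -340591/28 ≈ -12164.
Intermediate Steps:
c(b, B) = 28 (c(b, B) = 4*7 = 28)
N(d) = 3 + d³ (N(d) = 3 + d*d² = 3 + d³)
N(-23) + 1/c(107, 163) = (3 + (-23)³) + 1/28 = (3 - 12167) + 1/28 = -12164 + 1/28 = -340591/28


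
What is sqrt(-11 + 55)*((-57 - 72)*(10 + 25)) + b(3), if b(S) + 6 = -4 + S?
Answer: -7 - 9030*sqrt(11) ≈ -29956.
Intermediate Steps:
b(S) = -10 + S (b(S) = -6 + (-4 + S) = -10 + S)
sqrt(-11 + 55)*((-57 - 72)*(10 + 25)) + b(3) = sqrt(-11 + 55)*((-57 - 72)*(10 + 25)) + (-10 + 3) = sqrt(44)*(-129*35) - 7 = (2*sqrt(11))*(-4515) - 7 = -9030*sqrt(11) - 7 = -7 - 9030*sqrt(11)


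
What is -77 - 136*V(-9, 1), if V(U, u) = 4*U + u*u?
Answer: 4683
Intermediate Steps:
V(U, u) = u² + 4*U (V(U, u) = 4*U + u² = u² + 4*U)
-77 - 136*V(-9, 1) = -77 - 136*(1² + 4*(-9)) = -77 - 136*(1 - 36) = -77 - 136*(-35) = -77 + 4760 = 4683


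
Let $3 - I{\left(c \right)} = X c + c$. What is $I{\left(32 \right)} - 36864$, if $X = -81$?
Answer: $-34301$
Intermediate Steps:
$I{\left(c \right)} = 3 + 80 c$ ($I{\left(c \right)} = 3 - \left(- 81 c + c\right) = 3 - - 80 c = 3 + 80 c$)
$I{\left(32 \right)} - 36864 = \left(3 + 80 \cdot 32\right) - 36864 = \left(3 + 2560\right) - 36864 = 2563 - 36864 = -34301$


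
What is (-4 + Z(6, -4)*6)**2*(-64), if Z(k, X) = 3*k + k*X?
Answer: -102400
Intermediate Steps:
Z(k, X) = 3*k + X*k
(-4 + Z(6, -4)*6)**2*(-64) = (-4 + (6*(3 - 4))*6)**2*(-64) = (-4 + (6*(-1))*6)**2*(-64) = (-4 - 6*6)**2*(-64) = (-4 - 36)**2*(-64) = (-40)**2*(-64) = 1600*(-64) = -102400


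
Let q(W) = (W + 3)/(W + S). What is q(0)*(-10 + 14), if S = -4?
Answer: -3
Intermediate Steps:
q(W) = (3 + W)/(-4 + W) (q(W) = (W + 3)/(W - 4) = (3 + W)/(-4 + W))
q(0)*(-10 + 14) = ((3 + 0)/(-4 + 0))*(-10 + 14) = (3/(-4))*4 = -¼*3*4 = -¾*4 = -3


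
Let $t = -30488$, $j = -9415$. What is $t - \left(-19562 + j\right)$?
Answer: $-1511$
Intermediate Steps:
$t - \left(-19562 + j\right) = -30488 - \left(-19562 - 9415\right) = -30488 - -28977 = -30488 + 28977 = -1511$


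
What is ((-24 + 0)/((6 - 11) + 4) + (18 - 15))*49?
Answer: 1323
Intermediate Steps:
((-24 + 0)/((6 - 11) + 4) + (18 - 15))*49 = (-24/(-5 + 4) + 3)*49 = (-24/(-1) + 3)*49 = (-24*(-1) + 3)*49 = (24 + 3)*49 = 27*49 = 1323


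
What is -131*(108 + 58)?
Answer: -21746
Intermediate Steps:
-131*(108 + 58) = -131*166 = -21746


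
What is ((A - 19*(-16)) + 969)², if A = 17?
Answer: 1664100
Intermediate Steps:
((A - 19*(-16)) + 969)² = ((17 - 19*(-16)) + 969)² = ((17 + 304) + 969)² = (321 + 969)² = 1290² = 1664100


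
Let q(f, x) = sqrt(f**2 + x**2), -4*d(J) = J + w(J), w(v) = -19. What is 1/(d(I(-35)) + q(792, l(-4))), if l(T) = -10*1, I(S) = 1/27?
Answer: -864/114332993 + 729*sqrt(156841)/228665986 ≈ 0.0012550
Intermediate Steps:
I(S) = 1/27
l(T) = -10
d(J) = 19/4 - J/4 (d(J) = -(J - 19)/4 = -(-19 + J)/4 = 19/4 - J/4)
1/(d(I(-35)) + q(792, l(-4))) = 1/((19/4 - 1/4*1/27) + sqrt(792**2 + (-10)**2)) = 1/((19/4 - 1/108) + sqrt(627264 + 100)) = 1/(128/27 + sqrt(627364)) = 1/(128/27 + 2*sqrt(156841))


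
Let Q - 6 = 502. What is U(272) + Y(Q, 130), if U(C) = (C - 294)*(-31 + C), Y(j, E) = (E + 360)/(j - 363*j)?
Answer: -487508541/91948 ≈ -5302.0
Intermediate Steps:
Q = 508 (Q = 6 + 502 = 508)
Y(j, E) = -(360 + E)/(362*j) (Y(j, E) = (360 + E)/((-362*j)) = (360 + E)*(-1/(362*j)) = -(360 + E)/(362*j))
U(C) = (-294 + C)*(-31 + C)
U(272) + Y(Q, 130) = (9114 + 272**2 - 325*272) + (1/362)*(-360 - 1*130)/508 = (9114 + 73984 - 88400) + (1/362)*(1/508)*(-360 - 130) = -5302 + (1/362)*(1/508)*(-490) = -5302 - 245/91948 = -487508541/91948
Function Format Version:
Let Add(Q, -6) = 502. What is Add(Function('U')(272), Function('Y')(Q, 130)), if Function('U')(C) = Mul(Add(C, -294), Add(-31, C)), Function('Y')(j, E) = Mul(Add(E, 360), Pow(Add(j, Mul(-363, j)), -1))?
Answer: Rational(-487508541, 91948) ≈ -5302.0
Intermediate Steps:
Q = 508 (Q = Add(6, 502) = 508)
Function('Y')(j, E) = Mul(Rational(-1, 362), Pow(j, -1), Add(360, E)) (Function('Y')(j, E) = Mul(Add(360, E), Pow(Mul(-362, j), -1)) = Mul(Add(360, E), Mul(Rational(-1, 362), Pow(j, -1))) = Mul(Rational(-1, 362), Pow(j, -1), Add(360, E)))
Function('U')(C) = Mul(Add(-294, C), Add(-31, C))
Add(Function('U')(272), Function('Y')(Q, 130)) = Add(Add(9114, Pow(272, 2), Mul(-325, 272)), Mul(Rational(1, 362), Pow(508, -1), Add(-360, Mul(-1, 130)))) = Add(Add(9114, 73984, -88400), Mul(Rational(1, 362), Rational(1, 508), Add(-360, -130))) = Add(-5302, Mul(Rational(1, 362), Rational(1, 508), -490)) = Add(-5302, Rational(-245, 91948)) = Rational(-487508541, 91948)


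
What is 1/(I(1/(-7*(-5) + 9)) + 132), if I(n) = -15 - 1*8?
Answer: 1/109 ≈ 0.0091743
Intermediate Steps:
I(n) = -23 (I(n) = -15 - 8 = -23)
1/(I(1/(-7*(-5) + 9)) + 132) = 1/(-23 + 132) = 1/109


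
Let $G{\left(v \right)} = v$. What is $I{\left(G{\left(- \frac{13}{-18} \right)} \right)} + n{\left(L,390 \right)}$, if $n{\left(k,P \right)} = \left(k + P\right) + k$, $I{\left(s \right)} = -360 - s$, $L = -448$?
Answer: $- \frac{15601}{18} \approx -866.72$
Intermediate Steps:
$n{\left(k,P \right)} = P + 2 k$ ($n{\left(k,P \right)} = \left(P + k\right) + k = P + 2 k$)
$I{\left(G{\left(- \frac{13}{-18} \right)} \right)} + n{\left(L,390 \right)} = \left(-360 - - \frac{13}{-18}\right) + \left(390 + 2 \left(-448\right)\right) = \left(-360 - \left(-13\right) \left(- \frac{1}{18}\right)\right) + \left(390 - 896\right) = \left(-360 - \frac{13}{18}\right) - 506 = - \frac{6493}{18} - 506 = - \frac{15601}{18}$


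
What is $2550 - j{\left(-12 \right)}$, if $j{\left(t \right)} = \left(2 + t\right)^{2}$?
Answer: $2450$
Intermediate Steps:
$2550 - j{\left(-12 \right)} = 2550 - \left(2 - 12\right)^{2} = 2550 - \left(-10\right)^{2} = 2550 - 100 = 2450$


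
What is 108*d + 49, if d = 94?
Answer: 10201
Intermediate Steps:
108*d + 49 = 108*94 + 49 = 10152 + 49 = 10201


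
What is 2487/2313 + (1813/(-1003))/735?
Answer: 1382642/1288855 ≈ 1.0728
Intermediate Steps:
2487/2313 + (1813/(-1003))/735 = 2487*(1/2313) + (1813*(-1/1003))*(1/735) = 829/771 - 1813/1003*1/735 = 829/771 - 37/15045 = 1382642/1288855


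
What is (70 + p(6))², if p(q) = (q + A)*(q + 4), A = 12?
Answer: 62500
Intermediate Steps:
p(q) = (4 + q)*(12 + q) (p(q) = (q + 12)*(q + 4) = (12 + q)*(4 + q) = (4 + q)*(12 + q))
(70 + p(6))² = (70 + (48 + 6² + 16*6))² = (70 + (48 + 36 + 96))² = (70 + 180)² = 250² = 62500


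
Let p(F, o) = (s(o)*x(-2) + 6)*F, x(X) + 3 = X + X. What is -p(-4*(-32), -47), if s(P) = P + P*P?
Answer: 1936384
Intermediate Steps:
x(X) = -3 + 2*X (x(X) = -3 + (X + X) = -3 + 2*X)
s(P) = P + P**2
p(F, o) = F*(6 - 7*o*(1 + o)) (p(F, o) = ((o*(1 + o))*(-3 + 2*(-2)) + 6)*F = ((o*(1 + o))*(-3 - 4) + 6)*F = ((o*(1 + o))*(-7) + 6)*F = (-7*o*(1 + o) + 6)*F = (6 - 7*o*(1 + o))*F = F*(6 - 7*o*(1 + o)))
-p(-4*(-32), -47) = -(-1)*(-4*(-32))*(-6 + 7*(-47)*(1 - 47)) = -(-1)*128*(-6 + 7*(-47)*(-46)) = -(-1)*128*(-6 + 15134) = -(-1)*128*15128 = -1*(-1936384) = 1936384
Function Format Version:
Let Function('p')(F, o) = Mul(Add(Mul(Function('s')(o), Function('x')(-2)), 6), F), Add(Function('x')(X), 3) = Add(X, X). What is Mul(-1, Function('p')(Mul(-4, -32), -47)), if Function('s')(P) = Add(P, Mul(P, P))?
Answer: 1936384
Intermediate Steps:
Function('x')(X) = Add(-3, Mul(2, X)) (Function('x')(X) = Add(-3, Add(X, X)) = Add(-3, Mul(2, X)))
Function('s')(P) = Add(P, Pow(P, 2))
Function('p')(F, o) = Mul(F, Add(6, Mul(-7, o, Add(1, o)))) (Function('p')(F, o) = Mul(Add(Mul(Mul(o, Add(1, o)), Add(-3, Mul(2, -2))), 6), F) = Mul(Add(Mul(Mul(o, Add(1, o)), Add(-3, -4)), 6), F) = Mul(Add(Mul(Mul(o, Add(1, o)), -7), 6), F) = Mul(Add(Mul(-7, o, Add(1, o)), 6), F) = Mul(Add(6, Mul(-7, o, Add(1, o))), F) = Mul(F, Add(6, Mul(-7, o, Add(1, o)))))
Mul(-1, Function('p')(Mul(-4, -32), -47)) = Mul(-1, Mul(-1, Mul(-4, -32), Add(-6, Mul(7, -47, Add(1, -47))))) = Mul(-1, Mul(-1, 128, Add(-6, Mul(7, -47, -46)))) = Mul(-1, Mul(-1, 128, Add(-6, 15134))) = Mul(-1, Mul(-1, 128, 15128)) = Mul(-1, -1936384) = 1936384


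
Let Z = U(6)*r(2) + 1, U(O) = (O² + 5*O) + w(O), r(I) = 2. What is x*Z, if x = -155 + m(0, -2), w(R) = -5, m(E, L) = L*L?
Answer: -18573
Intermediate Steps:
m(E, L) = L²
U(O) = -5 + O² + 5*O (U(O) = (O² + 5*O) - 5 = -5 + O² + 5*O)
x = -151 (x = -155 + (-2)² = -155 + 4 = -151)
Z = 123 (Z = (-5 + 6² + 5*6)*2 + 1 = (-5 + 36 + 30)*2 + 1 = 61*2 + 1 = 122 + 1 = 123)
x*Z = -151*123 = -18573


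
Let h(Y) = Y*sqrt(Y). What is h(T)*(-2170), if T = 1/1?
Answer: -2170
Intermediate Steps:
T = 1
h(Y) = Y**(3/2)
h(T)*(-2170) = 1**(3/2)*(-2170) = 1*(-2170) = -2170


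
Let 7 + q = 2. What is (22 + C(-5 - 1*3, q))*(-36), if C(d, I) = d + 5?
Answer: -684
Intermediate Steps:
q = -5 (q = -7 + 2 = -5)
C(d, I) = 5 + d
(22 + C(-5 - 1*3, q))*(-36) = (22 + (5 + (-5 - 1*3)))*(-36) = (22 + (5 + (-5 - 3)))*(-36) = (22 + (5 - 8))*(-36) = (22 - 3)*(-36) = 19*(-36) = -684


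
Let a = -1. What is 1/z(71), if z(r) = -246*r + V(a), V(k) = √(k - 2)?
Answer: -5822/101687053 - I*√3/305061159 ≈ -5.7254e-5 - 5.6777e-9*I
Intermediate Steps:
V(k) = √(-2 + k)
z(r) = -246*r + I*√3 (z(r) = -246*r + √(-2 - 1) = -246*r + √(-3) = -246*r + I*√3)
1/z(71) = 1/(-246*71 + I*√3) = 1/(-17466 + I*√3)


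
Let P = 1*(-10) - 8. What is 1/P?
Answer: -1/18 ≈ -0.055556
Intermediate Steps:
P = -18 (P = -10 - 8 = -18)
1/P = 1/(-18) = -1/18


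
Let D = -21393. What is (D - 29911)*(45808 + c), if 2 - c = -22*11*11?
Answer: -2486807488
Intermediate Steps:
c = 2664 (c = 2 - (-22*11)*11 = 2 - (-242)*11 = 2 - 1*(-2662) = 2 + 2662 = 2664)
(D - 29911)*(45808 + c) = (-21393 - 29911)*(45808 + 2664) = -51304*48472 = -2486807488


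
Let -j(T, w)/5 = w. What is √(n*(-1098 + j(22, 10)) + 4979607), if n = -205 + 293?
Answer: √4878583 ≈ 2208.8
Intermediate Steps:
j(T, w) = -5*w
n = 88
√(n*(-1098 + j(22, 10)) + 4979607) = √(88*(-1098 - 5*10) + 4979607) = √(88*(-1098 - 50) + 4979607) = √(88*(-1148) + 4979607) = √(-101024 + 4979607) = √4878583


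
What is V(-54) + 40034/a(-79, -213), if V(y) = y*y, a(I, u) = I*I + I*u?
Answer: 33653161/11534 ≈ 2917.7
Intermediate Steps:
a(I, u) = I² + I*u
V(y) = y²
V(-54) + 40034/a(-79, -213) = (-54)² + 40034/((-79*(-79 - 213))) = 2916 + 40034/((-79*(-292))) = 2916 + 40034/23068 = 2916 + 40034*(1/23068) = 2916 + 20017/11534 = 33653161/11534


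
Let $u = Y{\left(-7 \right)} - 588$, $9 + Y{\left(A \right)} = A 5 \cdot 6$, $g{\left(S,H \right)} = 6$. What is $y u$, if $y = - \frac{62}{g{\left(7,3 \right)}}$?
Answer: $8339$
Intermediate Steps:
$Y{\left(A \right)} = -9 + 30 A$ ($Y{\left(A \right)} = -9 + A 5 \cdot 6 = -9 + 5 A 6 = -9 + 30 A$)
$u = -807$ ($u = \left(-9 + 30 \left(-7\right)\right) - 588 = \left(-9 - 210\right) - 588 = -219 - 588 = -807$)
$y = - \frac{31}{3}$ ($y = - \frac{62}{6} = \left(-62\right) \frac{1}{6} = - \frac{31}{3} \approx -10.333$)
$y u = \left(- \frac{31}{3}\right) \left(-807\right) = 8339$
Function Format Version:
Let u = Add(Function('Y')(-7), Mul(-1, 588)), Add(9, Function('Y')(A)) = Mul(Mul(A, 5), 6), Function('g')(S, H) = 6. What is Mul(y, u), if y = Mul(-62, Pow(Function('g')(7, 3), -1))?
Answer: 8339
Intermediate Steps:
Function('Y')(A) = Add(-9, Mul(30, A)) (Function('Y')(A) = Add(-9, Mul(Mul(A, 5), 6)) = Add(-9, Mul(Mul(5, A), 6)) = Add(-9, Mul(30, A)))
u = -807 (u = Add(Add(-9, Mul(30, -7)), Mul(-1, 588)) = Add(Add(-9, -210), -588) = Add(-219, -588) = -807)
y = Rational(-31, 3) (y = Mul(-62, Pow(6, -1)) = Mul(-62, Rational(1, 6)) = Rational(-31, 3) ≈ -10.333)
Mul(y, u) = Mul(Rational(-31, 3), -807) = 8339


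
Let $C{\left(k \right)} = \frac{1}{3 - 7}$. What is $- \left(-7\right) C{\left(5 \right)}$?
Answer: $- \frac{7}{4} \approx -1.75$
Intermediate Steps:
$C{\left(k \right)} = - \frac{1}{4}$ ($C{\left(k \right)} = \frac{1}{-4} = - \frac{1}{4}$)
$- \left(-7\right) C{\left(5 \right)} = - \frac{\left(-7\right) \left(-1\right)}{4} = \left(-1\right) \frac{7}{4} = - \frac{7}{4}$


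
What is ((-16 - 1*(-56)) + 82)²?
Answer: 14884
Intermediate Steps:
((-16 - 1*(-56)) + 82)² = ((-16 + 56) + 82)² = (40 + 82)² = 122² = 14884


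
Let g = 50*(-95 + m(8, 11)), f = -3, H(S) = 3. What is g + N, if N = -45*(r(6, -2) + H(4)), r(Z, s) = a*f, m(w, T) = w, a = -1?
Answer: -4620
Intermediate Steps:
r(Z, s) = 3 (r(Z, s) = -1*(-3) = 3)
g = -4350 (g = 50*(-95 + 8) = 50*(-87) = -4350)
N = -270 (N = -45*(3 + 3) = -45*6 = -270)
g + N = -4350 - 270 = -4620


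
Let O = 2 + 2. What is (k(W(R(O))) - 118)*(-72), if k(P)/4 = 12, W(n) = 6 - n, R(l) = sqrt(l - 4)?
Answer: 5040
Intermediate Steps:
O = 4
R(l) = sqrt(-4 + l)
k(P) = 48 (k(P) = 4*12 = 48)
(k(W(R(O))) - 118)*(-72) = (48 - 118)*(-72) = -70*(-72) = 5040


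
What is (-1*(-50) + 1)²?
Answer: 2601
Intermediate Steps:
(-1*(-50) + 1)² = (50 + 1)² = 51² = 2601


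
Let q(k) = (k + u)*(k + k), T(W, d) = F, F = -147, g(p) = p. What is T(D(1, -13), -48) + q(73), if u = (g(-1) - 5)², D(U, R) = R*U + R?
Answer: 15767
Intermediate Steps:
D(U, R) = R + R*U
T(W, d) = -147
u = 36 (u = (-1 - 5)² = (-6)² = 36)
q(k) = 2*k*(36 + k) (q(k) = (k + 36)*(k + k) = (36 + k)*(2*k) = 2*k*(36 + k))
T(D(1, -13), -48) + q(73) = -147 + 2*73*(36 + 73) = -147 + 2*73*109 = -147 + 15914 = 15767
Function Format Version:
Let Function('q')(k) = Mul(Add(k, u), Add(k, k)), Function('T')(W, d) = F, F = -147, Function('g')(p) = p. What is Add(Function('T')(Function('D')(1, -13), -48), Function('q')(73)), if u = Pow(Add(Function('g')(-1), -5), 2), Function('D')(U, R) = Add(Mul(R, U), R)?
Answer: 15767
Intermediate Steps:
Function('D')(U, R) = Add(R, Mul(R, U))
Function('T')(W, d) = -147
u = 36 (u = Pow(Add(-1, -5), 2) = Pow(-6, 2) = 36)
Function('q')(k) = Mul(2, k, Add(36, k)) (Function('q')(k) = Mul(Add(k, 36), Add(k, k)) = Mul(Add(36, k), Mul(2, k)) = Mul(2, k, Add(36, k)))
Add(Function('T')(Function('D')(1, -13), -48), Function('q')(73)) = Add(-147, Mul(2, 73, Add(36, 73))) = Add(-147, Mul(2, 73, 109)) = Add(-147, 15914) = 15767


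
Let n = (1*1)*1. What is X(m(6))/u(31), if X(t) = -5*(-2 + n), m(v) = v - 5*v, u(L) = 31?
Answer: 5/31 ≈ 0.16129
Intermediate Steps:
n = 1 (n = 1*1 = 1)
m(v) = -4*v
X(t) = 5 (X(t) = -5*(-2 + 1) = -5*(-1) = 5)
X(m(6))/u(31) = 5/31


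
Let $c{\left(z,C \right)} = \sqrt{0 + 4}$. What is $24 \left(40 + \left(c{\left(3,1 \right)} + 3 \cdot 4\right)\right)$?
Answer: $1296$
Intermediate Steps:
$c{\left(z,C \right)} = 2$ ($c{\left(z,C \right)} = \sqrt{4} = 2$)
$24 \left(40 + \left(c{\left(3,1 \right)} + 3 \cdot 4\right)\right) = 24 \left(40 + \left(2 + 3 \cdot 4\right)\right) = 24 \left(40 + \left(2 + 12\right)\right) = 24 \left(40 + 14\right) = 24 \cdot 54 = 1296$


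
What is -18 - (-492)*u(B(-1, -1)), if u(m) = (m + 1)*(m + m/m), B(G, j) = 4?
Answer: 12282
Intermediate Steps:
u(m) = (1 + m)**2 (u(m) = (1 + m)*(m + 1) = (1 + m)*(1 + m) = (1 + m)**2)
-18 - (-492)*u(B(-1, -1)) = -18 - (-492)*(1 + 4**2 + 2*4) = -18 - (-492)*(1 + 16 + 8) = -18 - (-492)*25 = -18 - 123*(-100) = -18 + 12300 = 12282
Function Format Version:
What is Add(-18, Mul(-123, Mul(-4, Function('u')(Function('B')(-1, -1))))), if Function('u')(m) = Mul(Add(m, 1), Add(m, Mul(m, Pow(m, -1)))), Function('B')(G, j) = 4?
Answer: 12282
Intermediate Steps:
Function('u')(m) = Pow(Add(1, m), 2) (Function('u')(m) = Mul(Add(1, m), Add(m, 1)) = Mul(Add(1, m), Add(1, m)) = Pow(Add(1, m), 2))
Add(-18, Mul(-123, Mul(-4, Function('u')(Function('B')(-1, -1))))) = Add(-18, Mul(-123, Mul(-4, Add(1, Pow(4, 2), Mul(2, 4))))) = Add(-18, Mul(-123, Mul(-4, Add(1, 16, 8)))) = Add(-18, Mul(-123, Mul(-4, 25))) = Add(-18, Mul(-123, -100)) = Add(-18, 12300) = 12282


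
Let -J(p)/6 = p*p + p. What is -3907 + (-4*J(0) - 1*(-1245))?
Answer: -2662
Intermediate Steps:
J(p) = -6*p - 6*p² (J(p) = -6*(p*p + p) = -6*(p² + p) = -6*(p + p²) = -6*p - 6*p²)
-3907 + (-4*J(0) - 1*(-1245)) = -3907 + (-4*(-6*0*(1 + 0)) - 1*(-1245)) = -3907 + (-4*(-6*0*1) + 1245) = -3907 + (-4*0 + 1245) = -3907 + (-1*0 + 1245) = -3907 + (0 + 1245) = -3907 + 1245 = -2662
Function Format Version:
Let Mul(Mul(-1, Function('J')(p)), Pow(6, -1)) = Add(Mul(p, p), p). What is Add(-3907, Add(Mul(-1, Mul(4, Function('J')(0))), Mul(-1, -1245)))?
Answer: -2662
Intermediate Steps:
Function('J')(p) = Add(Mul(-6, p), Mul(-6, Pow(p, 2))) (Function('J')(p) = Mul(-6, Add(Mul(p, p), p)) = Mul(-6, Add(Pow(p, 2), p)) = Mul(-6, Add(p, Pow(p, 2))) = Add(Mul(-6, p), Mul(-6, Pow(p, 2))))
Add(-3907, Add(Mul(-1, Mul(4, Function('J')(0))), Mul(-1, -1245))) = Add(-3907, Add(Mul(-1, Mul(4, Mul(-6, 0, Add(1, 0)))), Mul(-1, -1245))) = Add(-3907, Add(Mul(-1, Mul(4, Mul(-6, 0, 1))), 1245)) = Add(-3907, Add(Mul(-1, Mul(4, 0)), 1245)) = Add(-3907, Add(Mul(-1, 0), 1245)) = Add(-3907, Add(0, 1245)) = Add(-3907, 1245) = -2662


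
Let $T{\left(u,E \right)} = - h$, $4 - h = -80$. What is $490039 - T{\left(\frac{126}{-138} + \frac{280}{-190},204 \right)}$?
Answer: $490123$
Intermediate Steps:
$h = 84$ ($h = 4 - -80 = 4 + 80 = 84$)
$T{\left(u,E \right)} = -84$ ($T{\left(u,E \right)} = \left(-1\right) 84 = -84$)
$490039 - T{\left(\frac{126}{-138} + \frac{280}{-190},204 \right)} = 490039 - -84 = 490039 + 84 = 490123$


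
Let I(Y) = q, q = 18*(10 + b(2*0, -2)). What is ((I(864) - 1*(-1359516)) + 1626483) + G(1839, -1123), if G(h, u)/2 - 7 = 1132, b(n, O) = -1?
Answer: 2988439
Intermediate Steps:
G(h, u) = 2278 (G(h, u) = 14 + 2*1132 = 14 + 2264 = 2278)
q = 162 (q = 18*(10 - 1) = 18*9 = 162)
I(Y) = 162
((I(864) - 1*(-1359516)) + 1626483) + G(1839, -1123) = ((162 - 1*(-1359516)) + 1626483) + 2278 = ((162 + 1359516) + 1626483) + 2278 = (1359678 + 1626483) + 2278 = 2986161 + 2278 = 2988439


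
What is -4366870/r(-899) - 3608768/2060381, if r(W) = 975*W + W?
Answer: 2915498161919/903913869272 ≈ 3.2254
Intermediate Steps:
r(W) = 976*W
-4366870/r(-899) - 3608768/2060381 = -4366870/(976*(-899)) - 3608768/2060381 = -4366870/(-877424) - 3608768*1/2060381 = -4366870*(-1/877424) - 3608768/2060381 = 2183435/438712 - 3608768/2060381 = 2915498161919/903913869272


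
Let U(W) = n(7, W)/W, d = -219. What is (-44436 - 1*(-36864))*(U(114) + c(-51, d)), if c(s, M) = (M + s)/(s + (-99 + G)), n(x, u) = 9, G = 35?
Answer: -8030106/437 ≈ -18376.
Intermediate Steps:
U(W) = 9/W
c(s, M) = (M + s)/(-64 + s) (c(s, M) = (M + s)/(s + (-99 + 35)) = (M + s)/(s - 64) = (M + s)/(-64 + s))
(-44436 - 1*(-36864))*(U(114) + c(-51, d)) = (-44436 - 1*(-36864))*(9/114 + (-219 - 51)/(-64 - 51)) = (-44436 + 36864)*(9*(1/114) - 270/(-115)) = -7572*(3/38 - 1/115*(-270)) = -7572*(3/38 + 54/23) = -7572*2121/874 = -8030106/437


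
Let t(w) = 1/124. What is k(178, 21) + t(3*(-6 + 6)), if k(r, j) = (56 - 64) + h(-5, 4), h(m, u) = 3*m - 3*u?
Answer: -4339/124 ≈ -34.992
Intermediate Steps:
h(m, u) = -3*u + 3*m
k(r, j) = -35 (k(r, j) = (56 - 64) + (-3*4 + 3*(-5)) = -8 + (-12 - 15) = -8 - 27 = -35)
t(w) = 1/124
k(178, 21) + t(3*(-6 + 6)) = -35 + 1/124 = -4339/124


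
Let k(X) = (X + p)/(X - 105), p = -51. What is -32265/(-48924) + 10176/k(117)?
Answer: 36890969/19932 ≈ 1850.8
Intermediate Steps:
k(X) = (-51 + X)/(-105 + X) (k(X) = (X - 51)/(X - 105) = (-51 + X)/(-105 + X))
-32265/(-48924) + 10176/k(117) = -32265/(-48924) + 10176/(((-51 + 117)/(-105 + 117))) = -32265*(-1/48924) + 10176/((66/12)) = 1195/1812 + 10176/(((1/12)*66)) = 1195/1812 + 10176/(11/2) = 1195/1812 + 10176*(2/11) = 1195/1812 + 20352/11 = 36890969/19932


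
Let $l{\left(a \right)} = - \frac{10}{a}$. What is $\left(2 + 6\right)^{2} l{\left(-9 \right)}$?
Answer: $\frac{640}{9} \approx 71.111$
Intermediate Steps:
$\left(2 + 6\right)^{2} l{\left(-9 \right)} = \left(2 + 6\right)^{2} \left(- \frac{10}{-9}\right) = 8^{2} \left(\left(-10\right) \left(- \frac{1}{9}\right)\right) = 64 \cdot \frac{10}{9} = \frac{640}{9}$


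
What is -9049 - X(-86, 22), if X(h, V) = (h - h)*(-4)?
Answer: -9049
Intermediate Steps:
X(h, V) = 0 (X(h, V) = 0*(-4) = 0)
-9049 - X(-86, 22) = -9049 - 1*0 = -9049 + 0 = -9049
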